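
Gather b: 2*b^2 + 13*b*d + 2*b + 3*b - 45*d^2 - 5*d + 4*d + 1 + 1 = 2*b^2 + b*(13*d + 5) - 45*d^2 - d + 2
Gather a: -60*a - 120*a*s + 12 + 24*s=a*(-120*s - 60) + 24*s + 12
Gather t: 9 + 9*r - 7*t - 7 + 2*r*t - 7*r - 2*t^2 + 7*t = 2*r*t + 2*r - 2*t^2 + 2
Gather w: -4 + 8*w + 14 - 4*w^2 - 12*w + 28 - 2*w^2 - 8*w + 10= -6*w^2 - 12*w + 48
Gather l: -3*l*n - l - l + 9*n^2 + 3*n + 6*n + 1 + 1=l*(-3*n - 2) + 9*n^2 + 9*n + 2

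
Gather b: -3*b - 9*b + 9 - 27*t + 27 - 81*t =-12*b - 108*t + 36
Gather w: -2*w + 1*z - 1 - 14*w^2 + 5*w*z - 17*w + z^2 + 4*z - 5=-14*w^2 + w*(5*z - 19) + z^2 + 5*z - 6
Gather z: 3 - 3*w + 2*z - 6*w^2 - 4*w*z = -6*w^2 - 3*w + z*(2 - 4*w) + 3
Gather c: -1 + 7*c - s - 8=7*c - s - 9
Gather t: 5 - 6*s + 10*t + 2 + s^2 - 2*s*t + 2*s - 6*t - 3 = s^2 - 4*s + t*(4 - 2*s) + 4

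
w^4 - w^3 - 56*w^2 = w^2*(w - 8)*(w + 7)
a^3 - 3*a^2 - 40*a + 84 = (a - 7)*(a - 2)*(a + 6)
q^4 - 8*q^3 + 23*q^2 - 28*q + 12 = (q - 3)*(q - 2)^2*(q - 1)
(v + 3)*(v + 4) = v^2 + 7*v + 12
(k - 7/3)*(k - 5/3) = k^2 - 4*k + 35/9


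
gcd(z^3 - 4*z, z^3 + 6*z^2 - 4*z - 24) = z^2 - 4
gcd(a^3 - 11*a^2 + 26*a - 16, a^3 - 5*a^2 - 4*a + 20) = a - 2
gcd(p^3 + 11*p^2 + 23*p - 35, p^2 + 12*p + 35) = p^2 + 12*p + 35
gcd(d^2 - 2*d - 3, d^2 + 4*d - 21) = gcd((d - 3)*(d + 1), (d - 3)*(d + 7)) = d - 3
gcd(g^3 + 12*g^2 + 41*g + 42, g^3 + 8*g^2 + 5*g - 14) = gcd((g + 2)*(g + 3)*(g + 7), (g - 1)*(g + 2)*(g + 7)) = g^2 + 9*g + 14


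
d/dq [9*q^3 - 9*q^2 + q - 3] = 27*q^2 - 18*q + 1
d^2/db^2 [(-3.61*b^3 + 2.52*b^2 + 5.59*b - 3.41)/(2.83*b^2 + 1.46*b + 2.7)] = (-7.105427357601e-15*b^4 + 108.493098*b^3 - 364.777734*b^2 - 498.717168*b + 30.244148)/(22.665187*b^6 + 35.078982*b^5 + 82.969374*b^4 + 70.047296*b^3 + 79.15806*b^2 + 31.9302*b + 19.683)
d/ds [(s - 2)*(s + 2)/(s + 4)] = (s^2 + 8*s + 4)/(s^2 + 8*s + 16)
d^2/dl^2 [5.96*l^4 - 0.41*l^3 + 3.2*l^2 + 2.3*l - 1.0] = 71.52*l^2 - 2.46*l + 6.4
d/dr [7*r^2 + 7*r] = 14*r + 7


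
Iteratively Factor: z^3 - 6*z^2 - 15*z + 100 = (z - 5)*(z^2 - z - 20) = (z - 5)*(z + 4)*(z - 5)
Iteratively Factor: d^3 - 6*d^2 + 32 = (d - 4)*(d^2 - 2*d - 8) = (d - 4)^2*(d + 2)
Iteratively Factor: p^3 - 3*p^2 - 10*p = (p + 2)*(p^2 - 5*p) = p*(p + 2)*(p - 5)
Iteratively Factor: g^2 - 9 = (g - 3)*(g + 3)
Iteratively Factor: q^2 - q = (q - 1)*(q)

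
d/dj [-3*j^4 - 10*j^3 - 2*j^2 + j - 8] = -12*j^3 - 30*j^2 - 4*j + 1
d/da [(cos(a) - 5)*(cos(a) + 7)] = -2*(cos(a) + 1)*sin(a)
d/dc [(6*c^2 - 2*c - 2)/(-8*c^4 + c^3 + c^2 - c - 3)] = 2*((1 - 6*c)*(8*c^4 - c^3 - c^2 + c + 3) - (-3*c^2 + c + 1)*(32*c^3 - 3*c^2 - 2*c + 1))/(8*c^4 - c^3 - c^2 + c + 3)^2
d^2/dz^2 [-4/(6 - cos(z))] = 4*(sin(z)^2 - 6*cos(z) + 1)/(cos(z) - 6)^3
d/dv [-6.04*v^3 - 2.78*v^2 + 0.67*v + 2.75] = -18.12*v^2 - 5.56*v + 0.67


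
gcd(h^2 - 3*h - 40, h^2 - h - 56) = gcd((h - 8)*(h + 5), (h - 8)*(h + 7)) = h - 8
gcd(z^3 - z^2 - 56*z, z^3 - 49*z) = z^2 + 7*z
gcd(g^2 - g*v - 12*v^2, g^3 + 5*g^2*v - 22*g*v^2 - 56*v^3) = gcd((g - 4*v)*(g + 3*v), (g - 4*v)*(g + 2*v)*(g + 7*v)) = -g + 4*v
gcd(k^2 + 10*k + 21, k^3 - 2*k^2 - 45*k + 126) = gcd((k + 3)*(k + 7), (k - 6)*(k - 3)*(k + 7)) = k + 7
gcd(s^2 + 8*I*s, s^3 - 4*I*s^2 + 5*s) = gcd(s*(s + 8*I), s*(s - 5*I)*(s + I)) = s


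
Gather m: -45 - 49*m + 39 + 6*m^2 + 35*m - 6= 6*m^2 - 14*m - 12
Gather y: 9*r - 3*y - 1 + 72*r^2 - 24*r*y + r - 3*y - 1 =72*r^2 + 10*r + y*(-24*r - 6) - 2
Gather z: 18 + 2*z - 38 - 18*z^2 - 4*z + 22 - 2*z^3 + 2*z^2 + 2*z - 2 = -2*z^3 - 16*z^2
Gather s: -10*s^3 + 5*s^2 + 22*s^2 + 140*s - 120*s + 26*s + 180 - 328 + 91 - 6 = -10*s^3 + 27*s^2 + 46*s - 63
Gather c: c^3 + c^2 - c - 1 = c^3 + c^2 - c - 1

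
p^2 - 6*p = p*(p - 6)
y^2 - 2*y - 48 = (y - 8)*(y + 6)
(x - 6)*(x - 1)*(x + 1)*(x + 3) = x^4 - 3*x^3 - 19*x^2 + 3*x + 18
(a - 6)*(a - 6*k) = a^2 - 6*a*k - 6*a + 36*k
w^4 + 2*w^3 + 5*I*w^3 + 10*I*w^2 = w^2*(w + 2)*(w + 5*I)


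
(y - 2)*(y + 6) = y^2 + 4*y - 12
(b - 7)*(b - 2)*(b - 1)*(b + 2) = b^4 - 8*b^3 + 3*b^2 + 32*b - 28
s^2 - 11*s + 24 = (s - 8)*(s - 3)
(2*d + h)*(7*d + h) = 14*d^2 + 9*d*h + h^2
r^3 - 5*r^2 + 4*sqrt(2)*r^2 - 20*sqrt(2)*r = r*(r - 5)*(r + 4*sqrt(2))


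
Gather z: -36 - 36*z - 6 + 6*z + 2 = -30*z - 40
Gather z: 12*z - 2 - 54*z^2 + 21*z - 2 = -54*z^2 + 33*z - 4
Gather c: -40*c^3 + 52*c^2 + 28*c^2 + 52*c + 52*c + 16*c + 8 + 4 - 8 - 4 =-40*c^3 + 80*c^2 + 120*c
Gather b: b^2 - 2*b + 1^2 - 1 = b^2 - 2*b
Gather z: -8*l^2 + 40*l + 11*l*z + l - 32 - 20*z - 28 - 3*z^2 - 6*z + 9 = -8*l^2 + 41*l - 3*z^2 + z*(11*l - 26) - 51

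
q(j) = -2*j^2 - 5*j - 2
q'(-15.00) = 55.00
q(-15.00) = -377.00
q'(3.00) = -17.00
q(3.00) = -35.00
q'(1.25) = -10.00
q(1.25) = -11.38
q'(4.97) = -24.88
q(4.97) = -76.25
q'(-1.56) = 1.24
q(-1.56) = 0.93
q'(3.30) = -18.20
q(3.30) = -40.28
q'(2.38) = -14.52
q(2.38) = -25.23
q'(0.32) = -6.28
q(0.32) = -3.80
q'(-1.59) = 1.36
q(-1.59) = 0.89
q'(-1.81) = 2.24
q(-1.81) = 0.50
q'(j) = -4*j - 5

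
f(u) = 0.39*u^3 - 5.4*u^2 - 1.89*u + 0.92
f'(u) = 1.17*u^2 - 10.8*u - 1.89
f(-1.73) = -13.99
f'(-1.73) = 20.30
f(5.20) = -100.09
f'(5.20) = -26.41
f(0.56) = -1.76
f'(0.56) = -7.57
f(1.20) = -8.45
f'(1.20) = -13.17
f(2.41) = -29.54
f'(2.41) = -21.12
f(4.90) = -92.11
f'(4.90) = -26.72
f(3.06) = -44.25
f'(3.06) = -23.98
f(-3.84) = -93.53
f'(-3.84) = 56.83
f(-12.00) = -1427.92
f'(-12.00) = 296.19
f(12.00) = -125.44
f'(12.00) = 36.99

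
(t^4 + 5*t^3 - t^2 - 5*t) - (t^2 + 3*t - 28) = t^4 + 5*t^3 - 2*t^2 - 8*t + 28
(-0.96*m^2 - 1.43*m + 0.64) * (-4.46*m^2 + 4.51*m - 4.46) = 4.2816*m^4 + 2.0482*m^3 - 5.0221*m^2 + 9.2642*m - 2.8544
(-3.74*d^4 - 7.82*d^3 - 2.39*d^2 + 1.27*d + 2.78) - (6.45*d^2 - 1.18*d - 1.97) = -3.74*d^4 - 7.82*d^3 - 8.84*d^2 + 2.45*d + 4.75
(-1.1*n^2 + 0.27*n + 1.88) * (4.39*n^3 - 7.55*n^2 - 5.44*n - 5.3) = -4.829*n^5 + 9.4903*n^4 + 12.1987*n^3 - 9.8328*n^2 - 11.6582*n - 9.964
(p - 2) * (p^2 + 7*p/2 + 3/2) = p^3 + 3*p^2/2 - 11*p/2 - 3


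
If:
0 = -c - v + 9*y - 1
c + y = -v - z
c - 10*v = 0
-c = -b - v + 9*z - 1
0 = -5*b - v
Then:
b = 1/252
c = -25/126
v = -5/252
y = 197/2268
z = 149/1134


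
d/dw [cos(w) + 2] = -sin(w)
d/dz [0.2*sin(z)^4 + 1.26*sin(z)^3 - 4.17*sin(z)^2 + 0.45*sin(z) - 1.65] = (0.8*sin(z)^3 + 3.78*sin(z)^2 - 8.34*sin(z) + 0.45)*cos(z)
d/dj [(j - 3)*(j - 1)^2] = (j - 1)*(3*j - 7)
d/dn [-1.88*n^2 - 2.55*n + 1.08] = -3.76*n - 2.55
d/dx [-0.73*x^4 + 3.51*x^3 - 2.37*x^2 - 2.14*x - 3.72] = -2.92*x^3 + 10.53*x^2 - 4.74*x - 2.14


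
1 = 1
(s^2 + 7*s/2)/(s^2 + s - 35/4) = 2*s/(2*s - 5)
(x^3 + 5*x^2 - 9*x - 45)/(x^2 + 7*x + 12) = (x^2 + 2*x - 15)/(x + 4)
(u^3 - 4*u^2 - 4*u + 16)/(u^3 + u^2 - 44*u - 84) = (u^2 - 6*u + 8)/(u^2 - u - 42)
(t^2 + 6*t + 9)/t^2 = 1 + 6/t + 9/t^2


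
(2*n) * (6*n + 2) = 12*n^2 + 4*n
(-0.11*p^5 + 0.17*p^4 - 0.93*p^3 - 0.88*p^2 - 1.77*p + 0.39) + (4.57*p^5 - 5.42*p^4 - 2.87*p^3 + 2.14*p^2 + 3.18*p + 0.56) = 4.46*p^5 - 5.25*p^4 - 3.8*p^3 + 1.26*p^2 + 1.41*p + 0.95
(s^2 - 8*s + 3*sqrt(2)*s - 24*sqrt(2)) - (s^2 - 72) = -8*s + 3*sqrt(2)*s - 24*sqrt(2) + 72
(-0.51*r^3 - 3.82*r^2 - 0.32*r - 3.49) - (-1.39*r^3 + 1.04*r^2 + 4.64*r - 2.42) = 0.88*r^3 - 4.86*r^2 - 4.96*r - 1.07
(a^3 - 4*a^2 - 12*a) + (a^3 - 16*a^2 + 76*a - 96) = 2*a^3 - 20*a^2 + 64*a - 96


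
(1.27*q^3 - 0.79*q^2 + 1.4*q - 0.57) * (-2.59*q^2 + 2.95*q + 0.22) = -3.2893*q^5 + 5.7926*q^4 - 5.6771*q^3 + 5.4325*q^2 - 1.3735*q - 0.1254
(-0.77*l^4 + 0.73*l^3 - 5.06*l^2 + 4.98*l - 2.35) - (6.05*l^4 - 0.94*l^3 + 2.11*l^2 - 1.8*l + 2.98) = -6.82*l^4 + 1.67*l^3 - 7.17*l^2 + 6.78*l - 5.33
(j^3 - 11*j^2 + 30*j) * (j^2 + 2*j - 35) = j^5 - 9*j^4 - 27*j^3 + 445*j^2 - 1050*j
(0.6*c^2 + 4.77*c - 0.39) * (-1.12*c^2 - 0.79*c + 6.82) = -0.672*c^4 - 5.8164*c^3 + 0.7605*c^2 + 32.8395*c - 2.6598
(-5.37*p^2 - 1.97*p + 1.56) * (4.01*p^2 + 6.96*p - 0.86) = -21.5337*p^4 - 45.2749*p^3 - 2.8374*p^2 + 12.5518*p - 1.3416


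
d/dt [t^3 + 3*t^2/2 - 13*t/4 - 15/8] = 3*t^2 + 3*t - 13/4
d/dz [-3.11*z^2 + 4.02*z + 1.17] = 4.02 - 6.22*z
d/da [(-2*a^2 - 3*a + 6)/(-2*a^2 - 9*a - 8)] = 2*(6*a^2 + 28*a + 39)/(4*a^4 + 36*a^3 + 113*a^2 + 144*a + 64)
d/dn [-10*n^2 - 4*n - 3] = -20*n - 4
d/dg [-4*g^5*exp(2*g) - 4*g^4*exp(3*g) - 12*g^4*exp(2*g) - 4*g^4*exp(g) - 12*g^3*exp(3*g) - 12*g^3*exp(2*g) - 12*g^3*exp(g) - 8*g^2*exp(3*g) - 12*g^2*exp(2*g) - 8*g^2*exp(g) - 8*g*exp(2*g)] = 4*(-2*g^5*exp(g) - 3*g^4*exp(2*g) - 11*g^4*exp(g) - g^4 - 13*g^3*exp(2*g) - 18*g^3*exp(g) - 7*g^3 - 15*g^2*exp(2*g) - 15*g^2*exp(g) - 11*g^2 - 4*g*exp(2*g) - 10*g*exp(g) - 4*g - 2*exp(g))*exp(g)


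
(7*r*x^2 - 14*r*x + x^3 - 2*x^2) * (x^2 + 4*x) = 7*r*x^4 + 14*r*x^3 - 56*r*x^2 + x^5 + 2*x^4 - 8*x^3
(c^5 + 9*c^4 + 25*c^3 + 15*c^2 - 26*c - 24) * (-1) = -c^5 - 9*c^4 - 25*c^3 - 15*c^2 + 26*c + 24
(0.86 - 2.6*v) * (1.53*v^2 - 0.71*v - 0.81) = -3.978*v^3 + 3.1618*v^2 + 1.4954*v - 0.6966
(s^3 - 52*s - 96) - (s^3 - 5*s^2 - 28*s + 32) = 5*s^2 - 24*s - 128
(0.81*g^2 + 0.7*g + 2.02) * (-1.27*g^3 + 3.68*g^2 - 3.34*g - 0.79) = -1.0287*g^5 + 2.0918*g^4 - 2.6948*g^3 + 4.4557*g^2 - 7.2998*g - 1.5958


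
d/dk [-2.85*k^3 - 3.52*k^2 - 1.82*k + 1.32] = -8.55*k^2 - 7.04*k - 1.82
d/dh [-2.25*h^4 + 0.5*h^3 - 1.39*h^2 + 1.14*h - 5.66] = -9.0*h^3 + 1.5*h^2 - 2.78*h + 1.14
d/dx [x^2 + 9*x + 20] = 2*x + 9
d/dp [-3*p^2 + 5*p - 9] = 5 - 6*p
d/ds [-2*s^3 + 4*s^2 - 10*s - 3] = -6*s^2 + 8*s - 10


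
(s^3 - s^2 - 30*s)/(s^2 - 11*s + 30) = s*(s + 5)/(s - 5)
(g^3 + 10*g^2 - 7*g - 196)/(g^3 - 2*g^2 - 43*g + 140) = (g + 7)/(g - 5)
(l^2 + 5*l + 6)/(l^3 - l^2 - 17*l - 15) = (l + 2)/(l^2 - 4*l - 5)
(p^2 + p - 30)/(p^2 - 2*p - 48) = (p - 5)/(p - 8)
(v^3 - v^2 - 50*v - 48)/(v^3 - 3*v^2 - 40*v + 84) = (v^2 - 7*v - 8)/(v^2 - 9*v + 14)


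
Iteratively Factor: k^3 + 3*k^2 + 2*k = (k + 1)*(k^2 + 2*k) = k*(k + 1)*(k + 2)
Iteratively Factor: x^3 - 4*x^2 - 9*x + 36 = (x + 3)*(x^2 - 7*x + 12) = (x - 4)*(x + 3)*(x - 3)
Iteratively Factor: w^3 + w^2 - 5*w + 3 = (w - 1)*(w^2 + 2*w - 3) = (w - 1)*(w + 3)*(w - 1)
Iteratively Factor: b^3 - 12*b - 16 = (b - 4)*(b^2 + 4*b + 4) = (b - 4)*(b + 2)*(b + 2)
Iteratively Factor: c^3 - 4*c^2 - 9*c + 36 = (c - 3)*(c^2 - c - 12) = (c - 3)*(c + 3)*(c - 4)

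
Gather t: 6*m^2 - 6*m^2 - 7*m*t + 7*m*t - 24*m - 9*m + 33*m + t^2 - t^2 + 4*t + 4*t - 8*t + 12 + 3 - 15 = 0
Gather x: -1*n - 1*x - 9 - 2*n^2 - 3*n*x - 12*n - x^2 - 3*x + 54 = -2*n^2 - 13*n - x^2 + x*(-3*n - 4) + 45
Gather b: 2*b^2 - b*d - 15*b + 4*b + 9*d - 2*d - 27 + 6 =2*b^2 + b*(-d - 11) + 7*d - 21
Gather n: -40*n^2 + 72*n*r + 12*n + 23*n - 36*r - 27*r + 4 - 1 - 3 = -40*n^2 + n*(72*r + 35) - 63*r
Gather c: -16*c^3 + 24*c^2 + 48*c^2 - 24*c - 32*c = -16*c^3 + 72*c^2 - 56*c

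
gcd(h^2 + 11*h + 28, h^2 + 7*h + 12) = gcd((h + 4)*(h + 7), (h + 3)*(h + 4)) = h + 4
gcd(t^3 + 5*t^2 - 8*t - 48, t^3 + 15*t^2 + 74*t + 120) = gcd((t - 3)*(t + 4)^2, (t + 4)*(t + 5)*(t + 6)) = t + 4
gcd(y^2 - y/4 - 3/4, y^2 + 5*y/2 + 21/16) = y + 3/4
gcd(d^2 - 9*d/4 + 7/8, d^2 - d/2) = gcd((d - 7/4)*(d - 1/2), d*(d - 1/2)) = d - 1/2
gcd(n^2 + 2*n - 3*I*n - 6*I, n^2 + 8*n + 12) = n + 2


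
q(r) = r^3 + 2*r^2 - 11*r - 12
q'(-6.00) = 73.00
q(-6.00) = -90.00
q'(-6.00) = 73.00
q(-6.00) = -90.00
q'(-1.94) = -7.47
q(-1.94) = 9.57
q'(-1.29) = -11.17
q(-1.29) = 3.37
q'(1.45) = 1.11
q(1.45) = -20.70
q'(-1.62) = -9.61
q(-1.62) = 6.82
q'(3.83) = 48.33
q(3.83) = 31.39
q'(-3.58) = 13.13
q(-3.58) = 7.13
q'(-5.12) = 47.16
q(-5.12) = -37.47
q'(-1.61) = -9.66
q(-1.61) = 6.72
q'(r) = 3*r^2 + 4*r - 11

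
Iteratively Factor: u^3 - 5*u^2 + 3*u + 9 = (u - 3)*(u^2 - 2*u - 3) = (u - 3)*(u + 1)*(u - 3)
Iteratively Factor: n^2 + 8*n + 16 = (n + 4)*(n + 4)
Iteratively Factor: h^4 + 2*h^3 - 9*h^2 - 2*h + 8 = (h - 1)*(h^3 + 3*h^2 - 6*h - 8) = (h - 1)*(h + 1)*(h^2 + 2*h - 8) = (h - 2)*(h - 1)*(h + 1)*(h + 4)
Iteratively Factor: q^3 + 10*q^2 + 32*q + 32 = (q + 2)*(q^2 + 8*q + 16) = (q + 2)*(q + 4)*(q + 4)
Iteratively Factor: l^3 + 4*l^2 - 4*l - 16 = (l - 2)*(l^2 + 6*l + 8) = (l - 2)*(l + 2)*(l + 4)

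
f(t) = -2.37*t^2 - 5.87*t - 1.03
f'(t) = -4.74*t - 5.87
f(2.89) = -37.79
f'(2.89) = -19.57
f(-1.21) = 2.60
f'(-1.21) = -0.13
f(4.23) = -68.27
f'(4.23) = -25.92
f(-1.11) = 2.57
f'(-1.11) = -0.61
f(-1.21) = 2.60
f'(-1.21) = -0.13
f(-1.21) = 2.60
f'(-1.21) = -0.13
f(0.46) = -4.23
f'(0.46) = -8.05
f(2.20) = -25.41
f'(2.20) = -16.30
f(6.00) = -121.57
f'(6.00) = -34.31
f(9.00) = -245.83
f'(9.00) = -48.53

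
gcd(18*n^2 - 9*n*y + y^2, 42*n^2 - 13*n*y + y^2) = -6*n + y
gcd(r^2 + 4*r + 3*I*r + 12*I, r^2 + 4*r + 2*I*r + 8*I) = r + 4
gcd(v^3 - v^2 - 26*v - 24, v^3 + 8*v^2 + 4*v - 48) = v + 4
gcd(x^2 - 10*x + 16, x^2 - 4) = x - 2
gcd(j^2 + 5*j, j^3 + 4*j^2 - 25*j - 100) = j + 5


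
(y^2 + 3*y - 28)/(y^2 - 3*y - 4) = (y + 7)/(y + 1)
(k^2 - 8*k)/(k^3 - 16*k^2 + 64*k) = 1/(k - 8)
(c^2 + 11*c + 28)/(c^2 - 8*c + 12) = (c^2 + 11*c + 28)/(c^2 - 8*c + 12)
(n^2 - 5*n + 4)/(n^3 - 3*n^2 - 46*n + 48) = (n - 4)/(n^2 - 2*n - 48)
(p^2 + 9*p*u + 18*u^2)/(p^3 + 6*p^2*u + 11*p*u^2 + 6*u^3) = (p + 6*u)/(p^2 + 3*p*u + 2*u^2)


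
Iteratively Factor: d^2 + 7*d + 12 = (d + 4)*(d + 3)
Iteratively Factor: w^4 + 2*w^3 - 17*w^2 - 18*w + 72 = (w - 2)*(w^3 + 4*w^2 - 9*w - 36) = (w - 2)*(w + 4)*(w^2 - 9) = (w - 2)*(w + 3)*(w + 4)*(w - 3)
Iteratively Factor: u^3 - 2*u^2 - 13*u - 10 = (u - 5)*(u^2 + 3*u + 2) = (u - 5)*(u + 1)*(u + 2)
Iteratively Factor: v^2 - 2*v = (v - 2)*(v)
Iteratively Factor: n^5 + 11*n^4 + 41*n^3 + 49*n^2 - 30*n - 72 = (n + 4)*(n^4 + 7*n^3 + 13*n^2 - 3*n - 18) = (n + 3)*(n + 4)*(n^3 + 4*n^2 + n - 6) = (n + 3)^2*(n + 4)*(n^2 + n - 2) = (n - 1)*(n + 3)^2*(n + 4)*(n + 2)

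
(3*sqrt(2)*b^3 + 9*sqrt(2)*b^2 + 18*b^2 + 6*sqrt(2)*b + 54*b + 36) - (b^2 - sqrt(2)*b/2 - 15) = 3*sqrt(2)*b^3 + 9*sqrt(2)*b^2 + 17*b^2 + 13*sqrt(2)*b/2 + 54*b + 51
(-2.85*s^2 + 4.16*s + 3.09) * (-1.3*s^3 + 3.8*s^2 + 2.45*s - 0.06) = 3.705*s^5 - 16.238*s^4 + 4.8085*s^3 + 22.105*s^2 + 7.3209*s - 0.1854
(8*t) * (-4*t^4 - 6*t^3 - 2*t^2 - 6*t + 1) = -32*t^5 - 48*t^4 - 16*t^3 - 48*t^2 + 8*t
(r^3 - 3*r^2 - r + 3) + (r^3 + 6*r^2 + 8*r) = 2*r^3 + 3*r^2 + 7*r + 3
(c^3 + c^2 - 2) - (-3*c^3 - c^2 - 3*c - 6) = 4*c^3 + 2*c^2 + 3*c + 4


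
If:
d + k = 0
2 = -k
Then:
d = 2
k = -2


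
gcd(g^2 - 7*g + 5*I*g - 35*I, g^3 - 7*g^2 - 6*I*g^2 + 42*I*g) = g - 7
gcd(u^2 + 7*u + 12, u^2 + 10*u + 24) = u + 4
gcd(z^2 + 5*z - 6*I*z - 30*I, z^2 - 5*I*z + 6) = z - 6*I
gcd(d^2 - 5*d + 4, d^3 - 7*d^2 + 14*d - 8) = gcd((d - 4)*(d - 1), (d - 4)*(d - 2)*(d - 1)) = d^2 - 5*d + 4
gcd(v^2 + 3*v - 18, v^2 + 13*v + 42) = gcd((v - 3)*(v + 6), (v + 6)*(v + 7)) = v + 6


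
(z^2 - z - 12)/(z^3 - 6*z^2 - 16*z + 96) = (z + 3)/(z^2 - 2*z - 24)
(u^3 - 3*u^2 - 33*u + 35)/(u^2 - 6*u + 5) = (u^2 - 2*u - 35)/(u - 5)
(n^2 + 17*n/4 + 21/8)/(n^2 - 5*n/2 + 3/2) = (8*n^2 + 34*n + 21)/(4*(2*n^2 - 5*n + 3))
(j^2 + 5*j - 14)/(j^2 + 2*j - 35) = (j - 2)/(j - 5)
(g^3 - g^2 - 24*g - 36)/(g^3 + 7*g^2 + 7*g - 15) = (g^2 - 4*g - 12)/(g^2 + 4*g - 5)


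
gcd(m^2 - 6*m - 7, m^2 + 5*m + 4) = m + 1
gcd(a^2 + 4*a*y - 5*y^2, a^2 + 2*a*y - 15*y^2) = a + 5*y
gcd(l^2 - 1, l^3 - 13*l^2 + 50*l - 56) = 1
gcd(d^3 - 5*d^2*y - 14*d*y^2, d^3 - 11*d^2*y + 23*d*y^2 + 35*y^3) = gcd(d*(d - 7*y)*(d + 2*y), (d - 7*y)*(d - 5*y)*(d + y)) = -d + 7*y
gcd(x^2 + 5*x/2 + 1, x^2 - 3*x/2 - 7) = x + 2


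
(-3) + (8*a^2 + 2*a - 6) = 8*a^2 + 2*a - 9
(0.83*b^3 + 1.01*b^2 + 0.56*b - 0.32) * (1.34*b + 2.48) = 1.1122*b^4 + 3.4118*b^3 + 3.2552*b^2 + 0.96*b - 0.7936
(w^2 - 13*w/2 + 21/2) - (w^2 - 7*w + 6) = w/2 + 9/2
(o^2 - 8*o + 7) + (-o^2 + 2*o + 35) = 42 - 6*o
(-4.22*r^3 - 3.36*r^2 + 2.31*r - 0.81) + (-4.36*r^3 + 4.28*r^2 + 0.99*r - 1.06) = -8.58*r^3 + 0.92*r^2 + 3.3*r - 1.87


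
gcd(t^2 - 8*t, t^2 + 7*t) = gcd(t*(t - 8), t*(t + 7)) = t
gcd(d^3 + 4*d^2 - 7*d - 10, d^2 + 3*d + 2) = d + 1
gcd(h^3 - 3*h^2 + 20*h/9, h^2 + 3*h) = h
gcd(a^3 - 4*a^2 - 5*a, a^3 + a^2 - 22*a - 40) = a - 5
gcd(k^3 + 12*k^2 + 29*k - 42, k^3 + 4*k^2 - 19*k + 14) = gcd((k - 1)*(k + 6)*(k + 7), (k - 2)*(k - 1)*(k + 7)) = k^2 + 6*k - 7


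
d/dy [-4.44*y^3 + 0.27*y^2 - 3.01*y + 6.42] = -13.32*y^2 + 0.54*y - 3.01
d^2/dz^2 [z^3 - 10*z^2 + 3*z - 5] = 6*z - 20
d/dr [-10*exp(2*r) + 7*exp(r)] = (7 - 20*exp(r))*exp(r)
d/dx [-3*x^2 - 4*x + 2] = -6*x - 4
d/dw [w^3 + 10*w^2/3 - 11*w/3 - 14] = 3*w^2 + 20*w/3 - 11/3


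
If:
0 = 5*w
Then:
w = 0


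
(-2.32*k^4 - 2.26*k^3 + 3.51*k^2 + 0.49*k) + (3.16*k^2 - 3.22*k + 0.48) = -2.32*k^4 - 2.26*k^3 + 6.67*k^2 - 2.73*k + 0.48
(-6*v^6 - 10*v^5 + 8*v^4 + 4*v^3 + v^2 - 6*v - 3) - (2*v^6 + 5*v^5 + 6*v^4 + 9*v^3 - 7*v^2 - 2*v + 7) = -8*v^6 - 15*v^5 + 2*v^4 - 5*v^3 + 8*v^2 - 4*v - 10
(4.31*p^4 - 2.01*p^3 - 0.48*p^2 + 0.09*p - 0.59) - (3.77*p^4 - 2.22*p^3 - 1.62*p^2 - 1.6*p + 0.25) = 0.54*p^4 + 0.21*p^3 + 1.14*p^2 + 1.69*p - 0.84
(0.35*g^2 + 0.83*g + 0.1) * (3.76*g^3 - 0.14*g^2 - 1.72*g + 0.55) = 1.316*g^5 + 3.0718*g^4 - 0.3422*g^3 - 1.2491*g^2 + 0.2845*g + 0.055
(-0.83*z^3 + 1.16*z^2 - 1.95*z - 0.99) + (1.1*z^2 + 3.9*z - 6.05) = -0.83*z^3 + 2.26*z^2 + 1.95*z - 7.04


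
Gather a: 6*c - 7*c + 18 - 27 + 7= -c - 2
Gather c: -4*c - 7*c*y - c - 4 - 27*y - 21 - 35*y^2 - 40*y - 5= c*(-7*y - 5) - 35*y^2 - 67*y - 30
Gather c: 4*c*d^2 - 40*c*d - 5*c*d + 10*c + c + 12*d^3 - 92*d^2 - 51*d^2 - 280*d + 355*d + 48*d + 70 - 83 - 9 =c*(4*d^2 - 45*d + 11) + 12*d^3 - 143*d^2 + 123*d - 22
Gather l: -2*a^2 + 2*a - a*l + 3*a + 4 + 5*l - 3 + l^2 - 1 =-2*a^2 + 5*a + l^2 + l*(5 - a)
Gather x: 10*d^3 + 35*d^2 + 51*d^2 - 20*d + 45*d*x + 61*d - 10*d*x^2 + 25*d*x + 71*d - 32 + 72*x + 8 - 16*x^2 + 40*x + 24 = 10*d^3 + 86*d^2 + 112*d + x^2*(-10*d - 16) + x*(70*d + 112)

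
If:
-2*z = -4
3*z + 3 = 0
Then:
No Solution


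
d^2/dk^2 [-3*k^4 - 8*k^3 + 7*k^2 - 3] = -36*k^2 - 48*k + 14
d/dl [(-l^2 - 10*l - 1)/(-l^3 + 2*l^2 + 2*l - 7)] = (-l^4 - 20*l^3 + 15*l^2 + 18*l + 72)/(l^6 - 4*l^5 + 22*l^3 - 24*l^2 - 28*l + 49)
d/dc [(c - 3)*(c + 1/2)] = 2*c - 5/2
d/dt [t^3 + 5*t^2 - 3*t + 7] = 3*t^2 + 10*t - 3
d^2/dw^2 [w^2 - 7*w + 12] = 2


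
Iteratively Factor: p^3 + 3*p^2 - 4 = (p + 2)*(p^2 + p - 2) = (p - 1)*(p + 2)*(p + 2)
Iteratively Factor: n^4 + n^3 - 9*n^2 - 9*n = (n)*(n^3 + n^2 - 9*n - 9) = n*(n + 1)*(n^2 - 9) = n*(n - 3)*(n + 1)*(n + 3)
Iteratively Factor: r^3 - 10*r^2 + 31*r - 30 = (r - 5)*(r^2 - 5*r + 6) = (r - 5)*(r - 3)*(r - 2)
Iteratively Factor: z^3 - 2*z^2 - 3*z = (z)*(z^2 - 2*z - 3) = z*(z + 1)*(z - 3)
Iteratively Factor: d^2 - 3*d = (d - 3)*(d)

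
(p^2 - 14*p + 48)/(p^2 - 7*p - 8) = (p - 6)/(p + 1)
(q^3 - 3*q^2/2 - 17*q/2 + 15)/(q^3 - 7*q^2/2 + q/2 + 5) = (q + 3)/(q + 1)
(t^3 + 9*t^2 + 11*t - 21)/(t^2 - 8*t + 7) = (t^2 + 10*t + 21)/(t - 7)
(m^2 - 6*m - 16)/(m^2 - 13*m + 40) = (m + 2)/(m - 5)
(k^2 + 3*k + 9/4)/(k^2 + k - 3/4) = (2*k + 3)/(2*k - 1)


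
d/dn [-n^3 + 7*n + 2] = 7 - 3*n^2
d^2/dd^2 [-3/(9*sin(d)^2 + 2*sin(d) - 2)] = 6*(162*sin(d)^4 + 27*sin(d)^3 - 205*sin(d)^2 - 52*sin(d) - 22)/(9*sin(d)^2 + 2*sin(d) - 2)^3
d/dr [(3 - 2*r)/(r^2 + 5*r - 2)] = (2*r^2 - 6*r - 11)/(r^4 + 10*r^3 + 21*r^2 - 20*r + 4)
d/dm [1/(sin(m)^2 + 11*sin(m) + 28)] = -(2*sin(m) + 11)*cos(m)/(sin(m)^2 + 11*sin(m) + 28)^2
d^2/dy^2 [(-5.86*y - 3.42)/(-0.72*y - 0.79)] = (8.88178419700125e-16*y - 3.12048)/(0.72*y + 0.79)^3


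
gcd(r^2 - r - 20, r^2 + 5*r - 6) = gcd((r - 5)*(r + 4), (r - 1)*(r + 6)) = 1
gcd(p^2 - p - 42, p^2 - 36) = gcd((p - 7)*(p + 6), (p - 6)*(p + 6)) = p + 6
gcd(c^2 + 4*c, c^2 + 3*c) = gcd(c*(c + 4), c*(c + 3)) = c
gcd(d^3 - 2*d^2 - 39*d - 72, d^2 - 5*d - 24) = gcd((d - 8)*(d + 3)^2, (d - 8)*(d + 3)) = d^2 - 5*d - 24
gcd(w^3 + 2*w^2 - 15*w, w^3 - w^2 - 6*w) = w^2 - 3*w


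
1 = 1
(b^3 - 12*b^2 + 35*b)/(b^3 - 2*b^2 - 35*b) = (b - 5)/(b + 5)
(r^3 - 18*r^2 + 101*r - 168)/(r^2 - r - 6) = (r^2 - 15*r + 56)/(r + 2)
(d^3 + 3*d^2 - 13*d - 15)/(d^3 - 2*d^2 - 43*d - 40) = (d - 3)/(d - 8)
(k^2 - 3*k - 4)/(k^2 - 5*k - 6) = (k - 4)/(k - 6)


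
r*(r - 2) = r^2 - 2*r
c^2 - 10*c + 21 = (c - 7)*(c - 3)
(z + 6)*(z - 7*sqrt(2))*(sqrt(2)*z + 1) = sqrt(2)*z^3 - 13*z^2 + 6*sqrt(2)*z^2 - 78*z - 7*sqrt(2)*z - 42*sqrt(2)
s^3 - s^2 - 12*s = s*(s - 4)*(s + 3)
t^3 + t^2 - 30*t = t*(t - 5)*(t + 6)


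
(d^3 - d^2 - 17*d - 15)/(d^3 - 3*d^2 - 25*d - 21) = (d - 5)/(d - 7)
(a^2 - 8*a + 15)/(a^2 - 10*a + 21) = (a - 5)/(a - 7)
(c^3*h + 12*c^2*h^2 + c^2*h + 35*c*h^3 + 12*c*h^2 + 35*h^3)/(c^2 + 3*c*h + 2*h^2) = h*(c^3 + 12*c^2*h + c^2 + 35*c*h^2 + 12*c*h + 35*h^2)/(c^2 + 3*c*h + 2*h^2)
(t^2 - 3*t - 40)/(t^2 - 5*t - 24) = (t + 5)/(t + 3)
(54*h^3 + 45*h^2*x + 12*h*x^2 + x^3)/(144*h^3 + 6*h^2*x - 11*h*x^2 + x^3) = (18*h^2 + 9*h*x + x^2)/(48*h^2 - 14*h*x + x^2)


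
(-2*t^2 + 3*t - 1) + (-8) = -2*t^2 + 3*t - 9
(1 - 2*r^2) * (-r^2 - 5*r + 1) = 2*r^4 + 10*r^3 - 3*r^2 - 5*r + 1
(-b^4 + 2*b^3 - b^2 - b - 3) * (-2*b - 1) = 2*b^5 - 3*b^4 + 3*b^2 + 7*b + 3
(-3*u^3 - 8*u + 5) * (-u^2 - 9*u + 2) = 3*u^5 + 27*u^4 + 2*u^3 + 67*u^2 - 61*u + 10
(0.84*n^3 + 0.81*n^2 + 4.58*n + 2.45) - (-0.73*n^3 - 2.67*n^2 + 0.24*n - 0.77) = 1.57*n^3 + 3.48*n^2 + 4.34*n + 3.22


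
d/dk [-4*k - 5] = -4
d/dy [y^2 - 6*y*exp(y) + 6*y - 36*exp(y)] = -6*y*exp(y) + 2*y - 42*exp(y) + 6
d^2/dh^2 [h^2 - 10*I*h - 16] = 2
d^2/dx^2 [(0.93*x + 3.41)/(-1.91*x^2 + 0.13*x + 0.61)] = ((0.93*x + 3.41)*(3.82*x - 0.13)*(7.64*x - 0.26) + (10.6578*x + 12.7844)*(-1.91*x^2 + 0.13*x + 0.61))/(-1.91*x^2 + 0.13*x + 0.61)^3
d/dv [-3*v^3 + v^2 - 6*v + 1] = -9*v^2 + 2*v - 6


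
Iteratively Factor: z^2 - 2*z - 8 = (z - 4)*(z + 2)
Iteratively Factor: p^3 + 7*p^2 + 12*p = (p + 4)*(p^2 + 3*p) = p*(p + 4)*(p + 3)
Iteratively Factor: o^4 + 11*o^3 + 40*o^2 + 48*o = (o)*(o^3 + 11*o^2 + 40*o + 48) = o*(o + 4)*(o^2 + 7*o + 12) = o*(o + 3)*(o + 4)*(o + 4)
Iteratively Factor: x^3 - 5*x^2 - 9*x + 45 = (x + 3)*(x^2 - 8*x + 15) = (x - 3)*(x + 3)*(x - 5)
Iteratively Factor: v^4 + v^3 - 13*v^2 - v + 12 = (v - 1)*(v^3 + 2*v^2 - 11*v - 12) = (v - 3)*(v - 1)*(v^2 + 5*v + 4) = (v - 3)*(v - 1)*(v + 4)*(v + 1)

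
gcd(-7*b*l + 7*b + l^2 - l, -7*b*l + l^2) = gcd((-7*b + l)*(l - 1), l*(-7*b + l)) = 7*b - l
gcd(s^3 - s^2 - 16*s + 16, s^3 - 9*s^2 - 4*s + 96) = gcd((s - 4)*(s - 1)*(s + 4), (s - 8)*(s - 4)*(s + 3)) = s - 4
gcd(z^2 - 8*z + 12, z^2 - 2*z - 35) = 1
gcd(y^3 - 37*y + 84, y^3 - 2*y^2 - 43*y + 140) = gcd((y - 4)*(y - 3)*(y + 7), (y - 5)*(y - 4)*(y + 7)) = y^2 + 3*y - 28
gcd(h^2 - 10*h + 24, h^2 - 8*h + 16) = h - 4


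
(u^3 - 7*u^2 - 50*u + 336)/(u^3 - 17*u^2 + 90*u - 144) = (u + 7)/(u - 3)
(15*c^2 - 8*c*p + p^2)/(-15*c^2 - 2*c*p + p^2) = (-3*c + p)/(3*c + p)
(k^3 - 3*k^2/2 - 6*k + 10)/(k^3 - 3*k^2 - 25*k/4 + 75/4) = 2*(k^2 - 4*k + 4)/(2*k^2 - 11*k + 15)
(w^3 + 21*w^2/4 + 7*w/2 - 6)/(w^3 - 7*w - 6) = (w^2 + 13*w/4 - 3)/(w^2 - 2*w - 3)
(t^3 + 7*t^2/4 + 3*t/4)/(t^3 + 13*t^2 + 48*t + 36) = t*(4*t + 3)/(4*(t^2 + 12*t + 36))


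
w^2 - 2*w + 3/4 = (w - 3/2)*(w - 1/2)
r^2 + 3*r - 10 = (r - 2)*(r + 5)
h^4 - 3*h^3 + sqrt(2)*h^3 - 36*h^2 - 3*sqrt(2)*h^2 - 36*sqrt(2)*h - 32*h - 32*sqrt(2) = (h - 8)*(h + 1)*(h + 4)*(h + sqrt(2))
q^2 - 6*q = q*(q - 6)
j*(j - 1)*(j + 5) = j^3 + 4*j^2 - 5*j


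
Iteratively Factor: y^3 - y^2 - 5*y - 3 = (y + 1)*(y^2 - 2*y - 3) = (y - 3)*(y + 1)*(y + 1)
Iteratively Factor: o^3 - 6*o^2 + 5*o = (o - 1)*(o^2 - 5*o) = (o - 5)*(o - 1)*(o)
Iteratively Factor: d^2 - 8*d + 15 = (d - 5)*(d - 3)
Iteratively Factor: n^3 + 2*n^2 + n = (n + 1)*(n^2 + n) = (n + 1)^2*(n)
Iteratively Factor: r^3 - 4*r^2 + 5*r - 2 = (r - 1)*(r^2 - 3*r + 2) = (r - 2)*(r - 1)*(r - 1)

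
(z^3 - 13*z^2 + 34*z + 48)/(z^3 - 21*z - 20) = (z^2 - 14*z + 48)/(z^2 - z - 20)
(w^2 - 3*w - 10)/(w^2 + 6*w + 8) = (w - 5)/(w + 4)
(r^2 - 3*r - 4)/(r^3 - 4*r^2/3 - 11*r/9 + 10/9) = 9*(r - 4)/(9*r^2 - 21*r + 10)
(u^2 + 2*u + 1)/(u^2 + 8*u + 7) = (u + 1)/(u + 7)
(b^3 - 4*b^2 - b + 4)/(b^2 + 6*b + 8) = (b^3 - 4*b^2 - b + 4)/(b^2 + 6*b + 8)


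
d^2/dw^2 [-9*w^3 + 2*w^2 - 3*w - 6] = 4 - 54*w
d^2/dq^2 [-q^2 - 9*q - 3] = -2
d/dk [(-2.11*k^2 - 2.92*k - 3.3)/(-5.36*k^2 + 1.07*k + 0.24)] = (-17.9089*k^2 - 36.3888*k + 2.8302)/(28.7296*k^4 - 11.4704*k^3 - 1.4279*k^2 + 0.5136*k + 0.0576)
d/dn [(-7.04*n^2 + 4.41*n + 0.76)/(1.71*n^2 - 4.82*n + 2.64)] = (26.3917*n^2 - 39.7704*n + 15.3056)/(2.9241*n^4 - 16.4844*n^3 + 32.2612*n^2 - 25.4496*n + 6.9696)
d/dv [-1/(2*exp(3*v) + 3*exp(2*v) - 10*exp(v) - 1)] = (6*exp(2*v) + 6*exp(v) - 10)*exp(v)/(2*exp(3*v) + 3*exp(2*v) - 10*exp(v) - 1)^2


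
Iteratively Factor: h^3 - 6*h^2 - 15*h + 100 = (h - 5)*(h^2 - h - 20) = (h - 5)*(h + 4)*(h - 5)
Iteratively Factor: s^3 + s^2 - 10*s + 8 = (s + 4)*(s^2 - 3*s + 2) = (s - 2)*(s + 4)*(s - 1)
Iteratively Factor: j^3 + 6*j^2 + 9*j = (j)*(j^2 + 6*j + 9) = j*(j + 3)*(j + 3)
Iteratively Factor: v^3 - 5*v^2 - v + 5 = (v - 5)*(v^2 - 1) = (v - 5)*(v - 1)*(v + 1)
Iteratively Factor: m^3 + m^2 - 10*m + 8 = (m - 2)*(m^2 + 3*m - 4) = (m - 2)*(m - 1)*(m + 4)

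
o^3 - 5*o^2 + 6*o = o*(o - 3)*(o - 2)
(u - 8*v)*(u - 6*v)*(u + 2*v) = u^3 - 12*u^2*v + 20*u*v^2 + 96*v^3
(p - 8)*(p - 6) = p^2 - 14*p + 48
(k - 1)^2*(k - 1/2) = k^3 - 5*k^2/2 + 2*k - 1/2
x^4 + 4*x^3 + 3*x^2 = x^2*(x + 1)*(x + 3)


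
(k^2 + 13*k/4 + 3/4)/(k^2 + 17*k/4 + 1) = (k + 3)/(k + 4)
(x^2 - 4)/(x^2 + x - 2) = (x - 2)/(x - 1)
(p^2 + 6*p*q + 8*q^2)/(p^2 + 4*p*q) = (p + 2*q)/p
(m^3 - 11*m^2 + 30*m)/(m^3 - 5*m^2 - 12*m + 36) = m*(m - 5)/(m^2 + m - 6)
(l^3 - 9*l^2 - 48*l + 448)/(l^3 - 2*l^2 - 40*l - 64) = (l^2 - l - 56)/(l^2 + 6*l + 8)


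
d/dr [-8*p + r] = 1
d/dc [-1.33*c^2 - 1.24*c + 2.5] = -2.66*c - 1.24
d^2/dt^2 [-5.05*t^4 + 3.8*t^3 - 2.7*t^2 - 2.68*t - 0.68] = -60.6*t^2 + 22.8*t - 5.4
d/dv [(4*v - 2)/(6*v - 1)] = 8/(6*v - 1)^2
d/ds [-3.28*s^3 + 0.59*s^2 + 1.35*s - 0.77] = -9.84*s^2 + 1.18*s + 1.35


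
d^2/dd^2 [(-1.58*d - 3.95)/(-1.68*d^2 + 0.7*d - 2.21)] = ((1.58*d + 3.95)*(3.36*d - 0.7)*(6.72*d - 1.4) - (15.9264*d + 11.06)*(1.68*d^2 - 0.7*d + 2.21))/(1.68*d^2 - 0.7*d + 2.21)^3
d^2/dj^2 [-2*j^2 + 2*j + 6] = -4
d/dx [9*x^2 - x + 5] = 18*x - 1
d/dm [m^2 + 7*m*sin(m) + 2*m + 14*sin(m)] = 7*m*cos(m) + 2*m + 7*sin(m) + 14*cos(m) + 2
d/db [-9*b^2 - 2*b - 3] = -18*b - 2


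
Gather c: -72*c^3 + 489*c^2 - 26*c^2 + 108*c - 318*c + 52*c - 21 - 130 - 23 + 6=-72*c^3 + 463*c^2 - 158*c - 168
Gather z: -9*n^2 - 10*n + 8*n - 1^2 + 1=-9*n^2 - 2*n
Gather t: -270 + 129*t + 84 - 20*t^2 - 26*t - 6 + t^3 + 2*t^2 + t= t^3 - 18*t^2 + 104*t - 192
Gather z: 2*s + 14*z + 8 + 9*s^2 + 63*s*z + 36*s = 9*s^2 + 38*s + z*(63*s + 14) + 8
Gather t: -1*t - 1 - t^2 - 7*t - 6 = -t^2 - 8*t - 7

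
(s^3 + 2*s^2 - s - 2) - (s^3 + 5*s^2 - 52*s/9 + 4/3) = -3*s^2 + 43*s/9 - 10/3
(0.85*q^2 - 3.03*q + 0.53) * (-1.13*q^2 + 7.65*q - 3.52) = -0.9605*q^4 + 9.9264*q^3 - 26.7704*q^2 + 14.7201*q - 1.8656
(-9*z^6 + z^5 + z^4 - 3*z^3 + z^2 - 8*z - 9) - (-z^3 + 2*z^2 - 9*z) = -9*z^6 + z^5 + z^4 - 2*z^3 - z^2 + z - 9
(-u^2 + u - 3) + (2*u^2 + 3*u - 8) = u^2 + 4*u - 11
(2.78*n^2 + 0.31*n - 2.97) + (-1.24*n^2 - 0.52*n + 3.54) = 1.54*n^2 - 0.21*n + 0.57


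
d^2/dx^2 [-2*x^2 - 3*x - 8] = -4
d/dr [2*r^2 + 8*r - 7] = 4*r + 8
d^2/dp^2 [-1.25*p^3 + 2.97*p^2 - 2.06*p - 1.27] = 5.94 - 7.5*p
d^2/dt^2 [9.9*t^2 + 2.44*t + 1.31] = 19.8000000000000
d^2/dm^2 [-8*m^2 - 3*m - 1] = -16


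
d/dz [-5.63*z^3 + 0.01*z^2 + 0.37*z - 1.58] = -16.89*z^2 + 0.02*z + 0.37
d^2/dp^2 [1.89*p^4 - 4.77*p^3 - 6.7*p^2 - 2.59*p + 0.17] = 22.68*p^2 - 28.62*p - 13.4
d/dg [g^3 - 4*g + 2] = 3*g^2 - 4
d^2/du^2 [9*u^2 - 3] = 18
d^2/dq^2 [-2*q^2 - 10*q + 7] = -4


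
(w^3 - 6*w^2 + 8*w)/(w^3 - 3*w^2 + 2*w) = (w - 4)/(w - 1)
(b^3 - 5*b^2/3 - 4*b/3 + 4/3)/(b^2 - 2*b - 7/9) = 3*(-3*b^3 + 5*b^2 + 4*b - 4)/(-9*b^2 + 18*b + 7)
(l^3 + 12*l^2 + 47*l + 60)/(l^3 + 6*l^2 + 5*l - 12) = (l + 5)/(l - 1)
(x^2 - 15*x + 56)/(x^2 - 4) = (x^2 - 15*x + 56)/(x^2 - 4)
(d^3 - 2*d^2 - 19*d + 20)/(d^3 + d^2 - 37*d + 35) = (d + 4)/(d + 7)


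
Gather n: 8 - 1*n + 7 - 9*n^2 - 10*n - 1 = -9*n^2 - 11*n + 14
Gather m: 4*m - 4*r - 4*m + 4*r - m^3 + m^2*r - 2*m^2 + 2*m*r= -m^3 + m^2*(r - 2) + 2*m*r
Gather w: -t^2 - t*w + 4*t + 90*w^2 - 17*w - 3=-t^2 + 4*t + 90*w^2 + w*(-t - 17) - 3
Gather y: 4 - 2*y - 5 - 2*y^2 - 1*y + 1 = -2*y^2 - 3*y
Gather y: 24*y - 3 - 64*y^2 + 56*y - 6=-64*y^2 + 80*y - 9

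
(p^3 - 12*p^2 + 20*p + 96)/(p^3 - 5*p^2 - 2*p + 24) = (p^2 - 14*p + 48)/(p^2 - 7*p + 12)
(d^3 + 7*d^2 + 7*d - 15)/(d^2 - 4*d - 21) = (d^2 + 4*d - 5)/(d - 7)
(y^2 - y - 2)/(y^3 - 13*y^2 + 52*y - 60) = (y + 1)/(y^2 - 11*y + 30)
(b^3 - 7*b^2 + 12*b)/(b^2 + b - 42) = b*(b^2 - 7*b + 12)/(b^2 + b - 42)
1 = 1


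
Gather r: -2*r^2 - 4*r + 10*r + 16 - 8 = -2*r^2 + 6*r + 8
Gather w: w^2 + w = w^2 + w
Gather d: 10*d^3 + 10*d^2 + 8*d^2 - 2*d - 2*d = 10*d^3 + 18*d^2 - 4*d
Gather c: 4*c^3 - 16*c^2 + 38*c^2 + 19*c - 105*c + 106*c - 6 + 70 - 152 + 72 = 4*c^3 + 22*c^2 + 20*c - 16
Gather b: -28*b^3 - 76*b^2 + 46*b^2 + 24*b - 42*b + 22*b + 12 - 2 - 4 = -28*b^3 - 30*b^2 + 4*b + 6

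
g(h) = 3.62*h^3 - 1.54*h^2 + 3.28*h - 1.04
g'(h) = 10.86*h^2 - 3.08*h + 3.28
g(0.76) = 2.15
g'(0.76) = 7.21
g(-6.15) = -921.50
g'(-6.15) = 432.97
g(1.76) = 19.70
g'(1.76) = 31.50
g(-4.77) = -444.61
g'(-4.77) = 265.07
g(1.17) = 6.49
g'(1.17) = 14.54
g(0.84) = 2.77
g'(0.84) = 8.36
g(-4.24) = -318.57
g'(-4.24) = 211.58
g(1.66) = 16.72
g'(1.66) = 28.09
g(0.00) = -1.04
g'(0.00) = 3.28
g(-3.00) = -122.48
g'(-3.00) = 110.26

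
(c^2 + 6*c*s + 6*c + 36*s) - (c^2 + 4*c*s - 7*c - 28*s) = 2*c*s + 13*c + 64*s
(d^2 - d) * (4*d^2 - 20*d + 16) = 4*d^4 - 24*d^3 + 36*d^2 - 16*d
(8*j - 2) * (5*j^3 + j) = 40*j^4 - 10*j^3 + 8*j^2 - 2*j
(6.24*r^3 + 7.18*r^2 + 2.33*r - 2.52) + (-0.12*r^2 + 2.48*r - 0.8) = 6.24*r^3 + 7.06*r^2 + 4.81*r - 3.32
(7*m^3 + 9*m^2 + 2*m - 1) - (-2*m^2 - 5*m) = 7*m^3 + 11*m^2 + 7*m - 1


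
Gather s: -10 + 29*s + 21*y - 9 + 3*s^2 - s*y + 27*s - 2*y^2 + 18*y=3*s^2 + s*(56 - y) - 2*y^2 + 39*y - 19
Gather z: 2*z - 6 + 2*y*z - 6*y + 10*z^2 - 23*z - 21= -6*y + 10*z^2 + z*(2*y - 21) - 27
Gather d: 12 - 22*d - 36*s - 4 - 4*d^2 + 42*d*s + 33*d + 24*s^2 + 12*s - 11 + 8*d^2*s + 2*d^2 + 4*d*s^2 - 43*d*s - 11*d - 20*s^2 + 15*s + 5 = d^2*(8*s - 2) + d*(4*s^2 - s) + 4*s^2 - 9*s + 2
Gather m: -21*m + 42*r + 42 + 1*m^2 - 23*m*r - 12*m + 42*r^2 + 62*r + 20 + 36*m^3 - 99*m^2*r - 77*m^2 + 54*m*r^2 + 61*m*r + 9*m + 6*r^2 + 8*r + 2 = 36*m^3 + m^2*(-99*r - 76) + m*(54*r^2 + 38*r - 24) + 48*r^2 + 112*r + 64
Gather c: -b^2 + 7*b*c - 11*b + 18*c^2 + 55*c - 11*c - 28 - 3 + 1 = -b^2 - 11*b + 18*c^2 + c*(7*b + 44) - 30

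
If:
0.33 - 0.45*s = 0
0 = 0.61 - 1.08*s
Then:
No Solution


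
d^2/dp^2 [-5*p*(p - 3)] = -10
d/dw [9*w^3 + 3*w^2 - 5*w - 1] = 27*w^2 + 6*w - 5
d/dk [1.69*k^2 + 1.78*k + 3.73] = 3.38*k + 1.78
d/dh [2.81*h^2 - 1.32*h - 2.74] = 5.62*h - 1.32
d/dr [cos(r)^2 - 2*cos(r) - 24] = 2*(1 - cos(r))*sin(r)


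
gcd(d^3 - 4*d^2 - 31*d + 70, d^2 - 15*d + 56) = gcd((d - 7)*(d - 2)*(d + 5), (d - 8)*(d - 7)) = d - 7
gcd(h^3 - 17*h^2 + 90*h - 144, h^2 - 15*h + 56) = h - 8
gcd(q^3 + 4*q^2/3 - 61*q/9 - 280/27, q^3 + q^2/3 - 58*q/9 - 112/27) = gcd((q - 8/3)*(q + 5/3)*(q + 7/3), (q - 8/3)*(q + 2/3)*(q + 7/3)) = q^2 - q/3 - 56/9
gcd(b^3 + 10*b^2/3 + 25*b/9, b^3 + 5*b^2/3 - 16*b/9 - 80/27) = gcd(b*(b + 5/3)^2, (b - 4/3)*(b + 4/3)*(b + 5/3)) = b + 5/3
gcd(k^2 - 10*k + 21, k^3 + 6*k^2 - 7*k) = 1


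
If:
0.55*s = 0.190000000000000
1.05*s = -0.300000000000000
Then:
No Solution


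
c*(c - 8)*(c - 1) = c^3 - 9*c^2 + 8*c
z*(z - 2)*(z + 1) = z^3 - z^2 - 2*z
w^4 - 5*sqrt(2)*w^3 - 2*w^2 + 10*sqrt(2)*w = w*(w - 5*sqrt(2))*(w - sqrt(2))*(w + sqrt(2))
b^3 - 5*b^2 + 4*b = b*(b - 4)*(b - 1)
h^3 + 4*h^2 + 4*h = h*(h + 2)^2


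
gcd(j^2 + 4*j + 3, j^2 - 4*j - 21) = j + 3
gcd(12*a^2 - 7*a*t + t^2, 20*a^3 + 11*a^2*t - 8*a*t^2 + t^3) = -4*a + t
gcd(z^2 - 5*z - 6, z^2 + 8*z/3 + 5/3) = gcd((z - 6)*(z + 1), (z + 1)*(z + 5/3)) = z + 1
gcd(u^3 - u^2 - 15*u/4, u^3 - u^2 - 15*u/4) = u^3 - u^2 - 15*u/4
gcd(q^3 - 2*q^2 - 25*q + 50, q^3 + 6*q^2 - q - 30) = q^2 + 3*q - 10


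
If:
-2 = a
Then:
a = -2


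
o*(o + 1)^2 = o^3 + 2*o^2 + o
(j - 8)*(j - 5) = j^2 - 13*j + 40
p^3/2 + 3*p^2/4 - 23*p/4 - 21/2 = (p/2 + 1)*(p - 7/2)*(p + 3)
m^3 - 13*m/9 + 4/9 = (m - 1)*(m - 1/3)*(m + 4/3)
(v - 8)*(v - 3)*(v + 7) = v^3 - 4*v^2 - 53*v + 168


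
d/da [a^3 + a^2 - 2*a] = 3*a^2 + 2*a - 2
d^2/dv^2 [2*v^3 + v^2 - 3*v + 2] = 12*v + 2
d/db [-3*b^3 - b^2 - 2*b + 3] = -9*b^2 - 2*b - 2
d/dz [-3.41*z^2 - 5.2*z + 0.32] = -6.82*z - 5.2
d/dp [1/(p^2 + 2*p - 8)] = 2*(-p - 1)/(p^2 + 2*p - 8)^2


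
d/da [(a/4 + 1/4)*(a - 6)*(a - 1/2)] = 3*a^2/4 - 11*a/4 - 7/8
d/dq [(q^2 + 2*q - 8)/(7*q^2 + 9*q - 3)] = (-5*q^2 + 106*q + 66)/(49*q^4 + 126*q^3 + 39*q^2 - 54*q + 9)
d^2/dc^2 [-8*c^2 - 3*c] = -16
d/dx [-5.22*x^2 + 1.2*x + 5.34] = 1.2 - 10.44*x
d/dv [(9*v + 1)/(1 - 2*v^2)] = (18*v^2 + 4*v + 9)/(4*v^4 - 4*v^2 + 1)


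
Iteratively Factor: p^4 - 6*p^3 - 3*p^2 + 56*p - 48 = (p + 3)*(p^3 - 9*p^2 + 24*p - 16) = (p - 1)*(p + 3)*(p^2 - 8*p + 16) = (p - 4)*(p - 1)*(p + 3)*(p - 4)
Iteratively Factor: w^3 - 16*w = (w)*(w^2 - 16) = w*(w + 4)*(w - 4)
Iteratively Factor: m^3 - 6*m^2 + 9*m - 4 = (m - 1)*(m^2 - 5*m + 4) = (m - 4)*(m - 1)*(m - 1)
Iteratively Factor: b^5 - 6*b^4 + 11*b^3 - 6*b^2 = (b - 1)*(b^4 - 5*b^3 + 6*b^2) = b*(b - 1)*(b^3 - 5*b^2 + 6*b) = b*(b - 2)*(b - 1)*(b^2 - 3*b) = b^2*(b - 2)*(b - 1)*(b - 3)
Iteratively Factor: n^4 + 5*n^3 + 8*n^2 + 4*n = (n + 2)*(n^3 + 3*n^2 + 2*n) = n*(n + 2)*(n^2 + 3*n + 2) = n*(n + 1)*(n + 2)*(n + 2)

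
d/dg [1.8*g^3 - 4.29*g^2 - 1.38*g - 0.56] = 5.4*g^2 - 8.58*g - 1.38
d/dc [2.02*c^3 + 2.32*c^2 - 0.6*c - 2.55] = 6.06*c^2 + 4.64*c - 0.6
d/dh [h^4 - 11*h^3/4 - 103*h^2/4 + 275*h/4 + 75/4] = 4*h^3 - 33*h^2/4 - 103*h/2 + 275/4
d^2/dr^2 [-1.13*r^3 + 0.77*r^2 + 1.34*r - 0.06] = 1.54 - 6.78*r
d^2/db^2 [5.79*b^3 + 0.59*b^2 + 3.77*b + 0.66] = 34.74*b + 1.18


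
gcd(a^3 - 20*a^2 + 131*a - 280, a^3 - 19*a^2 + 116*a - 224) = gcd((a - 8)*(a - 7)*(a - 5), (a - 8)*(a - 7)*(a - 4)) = a^2 - 15*a + 56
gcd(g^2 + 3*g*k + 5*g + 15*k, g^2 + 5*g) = g + 5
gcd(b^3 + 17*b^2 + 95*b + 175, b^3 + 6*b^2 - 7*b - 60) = b + 5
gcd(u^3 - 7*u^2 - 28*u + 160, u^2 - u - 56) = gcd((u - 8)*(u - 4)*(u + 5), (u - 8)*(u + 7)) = u - 8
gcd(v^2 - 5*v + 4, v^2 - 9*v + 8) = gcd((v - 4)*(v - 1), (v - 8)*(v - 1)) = v - 1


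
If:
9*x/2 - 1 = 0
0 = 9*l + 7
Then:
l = -7/9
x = 2/9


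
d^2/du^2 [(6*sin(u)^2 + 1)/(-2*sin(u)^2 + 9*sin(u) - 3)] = (108*sin(u)^5 + 358*sin(u)^4 - 756*sin(u)^3 + 465*sin(u)^2 + 135*sin(u) - 258)/(-9*sin(u) - cos(2*u) + 4)^3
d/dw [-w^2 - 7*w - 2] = -2*w - 7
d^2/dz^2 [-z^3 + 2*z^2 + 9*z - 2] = 4 - 6*z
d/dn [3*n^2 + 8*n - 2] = 6*n + 8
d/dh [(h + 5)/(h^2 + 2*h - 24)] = (h^2 + 2*h - 2*(h + 1)*(h + 5) - 24)/(h^2 + 2*h - 24)^2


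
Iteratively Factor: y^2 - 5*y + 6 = (y - 2)*(y - 3)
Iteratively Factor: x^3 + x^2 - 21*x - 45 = (x + 3)*(x^2 - 2*x - 15) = (x - 5)*(x + 3)*(x + 3)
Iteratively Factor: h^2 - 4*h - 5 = (h - 5)*(h + 1)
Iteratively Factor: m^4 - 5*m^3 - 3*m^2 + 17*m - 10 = (m - 1)*(m^3 - 4*m^2 - 7*m + 10) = (m - 5)*(m - 1)*(m^2 + m - 2) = (m - 5)*(m - 1)*(m + 2)*(m - 1)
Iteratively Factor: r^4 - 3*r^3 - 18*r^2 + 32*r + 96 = (r + 2)*(r^3 - 5*r^2 - 8*r + 48) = (r + 2)*(r + 3)*(r^2 - 8*r + 16) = (r - 4)*(r + 2)*(r + 3)*(r - 4)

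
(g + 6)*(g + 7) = g^2 + 13*g + 42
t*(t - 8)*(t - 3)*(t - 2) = t^4 - 13*t^3 + 46*t^2 - 48*t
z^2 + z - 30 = (z - 5)*(z + 6)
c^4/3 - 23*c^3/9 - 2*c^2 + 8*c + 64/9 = (c/3 + 1/3)*(c - 8)*(c - 2)*(c + 4/3)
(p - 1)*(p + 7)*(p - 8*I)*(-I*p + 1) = -I*p^4 - 7*p^3 - 6*I*p^3 - 42*p^2 - I*p^2 + 49*p - 48*I*p + 56*I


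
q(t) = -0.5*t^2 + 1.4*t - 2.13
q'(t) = 1.4 - 1.0*t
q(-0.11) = -2.29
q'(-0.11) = 1.51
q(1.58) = -1.17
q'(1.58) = -0.18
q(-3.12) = -11.37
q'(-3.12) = 4.52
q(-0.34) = -2.66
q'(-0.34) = 1.74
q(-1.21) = -4.56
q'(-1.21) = 2.61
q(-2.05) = -7.10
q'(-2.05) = 3.45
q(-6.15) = -29.65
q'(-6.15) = 7.55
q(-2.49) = -8.72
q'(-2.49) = 3.89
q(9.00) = -30.03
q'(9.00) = -7.60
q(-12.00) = -90.93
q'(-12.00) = 13.40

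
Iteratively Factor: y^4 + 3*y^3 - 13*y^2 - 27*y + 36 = (y + 4)*(y^3 - y^2 - 9*y + 9) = (y + 3)*(y + 4)*(y^2 - 4*y + 3) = (y - 3)*(y + 3)*(y + 4)*(y - 1)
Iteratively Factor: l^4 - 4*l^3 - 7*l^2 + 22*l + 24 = (l + 1)*(l^3 - 5*l^2 - 2*l + 24) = (l - 3)*(l + 1)*(l^2 - 2*l - 8) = (l - 4)*(l - 3)*(l + 1)*(l + 2)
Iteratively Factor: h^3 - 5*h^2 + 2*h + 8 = (h + 1)*(h^2 - 6*h + 8) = (h - 2)*(h + 1)*(h - 4)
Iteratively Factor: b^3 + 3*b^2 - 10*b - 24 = (b + 2)*(b^2 + b - 12) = (b + 2)*(b + 4)*(b - 3)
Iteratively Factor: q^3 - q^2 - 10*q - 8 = (q + 2)*(q^2 - 3*q - 4) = (q - 4)*(q + 2)*(q + 1)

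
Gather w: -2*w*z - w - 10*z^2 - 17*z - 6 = w*(-2*z - 1) - 10*z^2 - 17*z - 6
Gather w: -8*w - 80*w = -88*w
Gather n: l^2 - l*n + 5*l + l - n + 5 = l^2 + 6*l + n*(-l - 1) + 5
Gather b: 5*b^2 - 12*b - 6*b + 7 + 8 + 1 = 5*b^2 - 18*b + 16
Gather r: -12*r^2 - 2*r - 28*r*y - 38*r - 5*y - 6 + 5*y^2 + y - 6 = -12*r^2 + r*(-28*y - 40) + 5*y^2 - 4*y - 12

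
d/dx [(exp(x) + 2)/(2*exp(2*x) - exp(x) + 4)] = (-(exp(x) + 2)*(4*exp(x) - 1) + 2*exp(2*x) - exp(x) + 4)*exp(x)/(2*exp(2*x) - exp(x) + 4)^2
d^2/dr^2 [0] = 0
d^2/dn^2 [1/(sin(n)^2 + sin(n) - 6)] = (-4*sin(n)^4 - 3*sin(n)^3 - 19*sin(n)^2 + 14)/(sin(n)^2 + sin(n) - 6)^3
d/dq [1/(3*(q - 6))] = -1/(3*(q - 6)^2)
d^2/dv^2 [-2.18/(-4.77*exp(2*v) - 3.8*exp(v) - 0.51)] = (2.18*(9.54*exp(v) + 3.8)*(19.08*exp(v) + 7.6)*exp(v) - (41.5944*exp(v) + 8.284)*(4.77*exp(2*v) + 3.8*exp(v) + 0.51))*exp(v)/(4.77*exp(2*v) + 3.8*exp(v) + 0.51)^3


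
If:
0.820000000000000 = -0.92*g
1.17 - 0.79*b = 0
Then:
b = 1.48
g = -0.89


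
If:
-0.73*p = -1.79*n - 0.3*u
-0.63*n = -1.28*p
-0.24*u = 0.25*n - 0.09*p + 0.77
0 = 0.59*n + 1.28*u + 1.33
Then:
No Solution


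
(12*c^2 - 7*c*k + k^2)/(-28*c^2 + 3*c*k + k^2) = (-3*c + k)/(7*c + k)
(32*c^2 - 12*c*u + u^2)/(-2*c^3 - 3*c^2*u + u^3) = (-32*c^2 + 12*c*u - u^2)/(2*c^3 + 3*c^2*u - u^3)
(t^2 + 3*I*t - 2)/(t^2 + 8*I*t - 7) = (t + 2*I)/(t + 7*I)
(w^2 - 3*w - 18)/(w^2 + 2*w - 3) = (w - 6)/(w - 1)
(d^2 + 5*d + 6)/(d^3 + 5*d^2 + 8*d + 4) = (d + 3)/(d^2 + 3*d + 2)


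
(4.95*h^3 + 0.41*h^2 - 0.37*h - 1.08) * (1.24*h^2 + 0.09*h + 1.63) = 6.138*h^5 + 0.9539*h^4 + 7.6466*h^3 - 0.7042*h^2 - 0.7003*h - 1.7604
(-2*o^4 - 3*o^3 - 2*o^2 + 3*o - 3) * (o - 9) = -2*o^5 + 15*o^4 + 25*o^3 + 21*o^2 - 30*o + 27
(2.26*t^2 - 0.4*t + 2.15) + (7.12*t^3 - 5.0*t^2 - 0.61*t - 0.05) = 7.12*t^3 - 2.74*t^2 - 1.01*t + 2.1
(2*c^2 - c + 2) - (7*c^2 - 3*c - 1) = -5*c^2 + 2*c + 3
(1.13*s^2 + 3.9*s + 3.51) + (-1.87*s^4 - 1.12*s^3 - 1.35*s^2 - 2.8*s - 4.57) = -1.87*s^4 - 1.12*s^3 - 0.22*s^2 + 1.1*s - 1.06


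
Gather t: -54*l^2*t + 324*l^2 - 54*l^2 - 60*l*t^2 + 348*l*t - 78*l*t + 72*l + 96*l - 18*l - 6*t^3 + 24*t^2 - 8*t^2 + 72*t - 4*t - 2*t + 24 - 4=270*l^2 + 150*l - 6*t^3 + t^2*(16 - 60*l) + t*(-54*l^2 + 270*l + 66) + 20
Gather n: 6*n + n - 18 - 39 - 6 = 7*n - 63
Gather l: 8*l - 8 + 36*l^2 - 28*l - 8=36*l^2 - 20*l - 16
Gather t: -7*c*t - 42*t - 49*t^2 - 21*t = -49*t^2 + t*(-7*c - 63)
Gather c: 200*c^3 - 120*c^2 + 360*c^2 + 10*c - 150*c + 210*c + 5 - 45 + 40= 200*c^3 + 240*c^2 + 70*c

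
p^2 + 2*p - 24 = (p - 4)*(p + 6)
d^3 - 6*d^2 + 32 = (d - 4)^2*(d + 2)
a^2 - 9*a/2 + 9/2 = (a - 3)*(a - 3/2)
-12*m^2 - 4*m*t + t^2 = (-6*m + t)*(2*m + t)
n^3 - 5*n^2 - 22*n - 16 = (n - 8)*(n + 1)*(n + 2)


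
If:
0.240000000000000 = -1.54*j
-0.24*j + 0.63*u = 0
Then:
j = -0.16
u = -0.06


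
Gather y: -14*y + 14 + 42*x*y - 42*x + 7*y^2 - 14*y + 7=-42*x + 7*y^2 + y*(42*x - 28) + 21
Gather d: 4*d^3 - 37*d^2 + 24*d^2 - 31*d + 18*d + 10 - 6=4*d^3 - 13*d^2 - 13*d + 4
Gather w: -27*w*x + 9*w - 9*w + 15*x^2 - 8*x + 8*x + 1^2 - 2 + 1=-27*w*x + 15*x^2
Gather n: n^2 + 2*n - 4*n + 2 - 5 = n^2 - 2*n - 3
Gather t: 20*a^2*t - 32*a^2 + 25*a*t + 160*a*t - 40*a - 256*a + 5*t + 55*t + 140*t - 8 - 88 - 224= -32*a^2 - 296*a + t*(20*a^2 + 185*a + 200) - 320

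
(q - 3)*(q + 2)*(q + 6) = q^3 + 5*q^2 - 12*q - 36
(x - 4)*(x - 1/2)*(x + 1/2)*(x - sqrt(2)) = x^4 - 4*x^3 - sqrt(2)*x^3 - x^2/4 + 4*sqrt(2)*x^2 + sqrt(2)*x/4 + x - sqrt(2)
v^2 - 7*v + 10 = (v - 5)*(v - 2)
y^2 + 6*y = y*(y + 6)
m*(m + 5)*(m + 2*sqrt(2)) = m^3 + 2*sqrt(2)*m^2 + 5*m^2 + 10*sqrt(2)*m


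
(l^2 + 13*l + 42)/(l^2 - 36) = (l + 7)/(l - 6)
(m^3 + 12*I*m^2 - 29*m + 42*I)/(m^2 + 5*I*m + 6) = m + 7*I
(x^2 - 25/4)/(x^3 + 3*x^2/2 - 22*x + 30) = (x + 5/2)/(x^2 + 4*x - 12)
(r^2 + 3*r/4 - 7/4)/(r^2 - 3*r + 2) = (r + 7/4)/(r - 2)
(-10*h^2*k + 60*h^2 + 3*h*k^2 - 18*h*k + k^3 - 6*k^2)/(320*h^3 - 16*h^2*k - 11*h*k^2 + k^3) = (-2*h*k + 12*h + k^2 - 6*k)/(64*h^2 - 16*h*k + k^2)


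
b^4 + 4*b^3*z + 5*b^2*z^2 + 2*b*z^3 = b*(b + z)^2*(b + 2*z)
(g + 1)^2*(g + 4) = g^3 + 6*g^2 + 9*g + 4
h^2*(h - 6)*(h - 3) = h^4 - 9*h^3 + 18*h^2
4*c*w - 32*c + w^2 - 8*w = (4*c + w)*(w - 8)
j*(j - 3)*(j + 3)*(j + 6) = j^4 + 6*j^3 - 9*j^2 - 54*j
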